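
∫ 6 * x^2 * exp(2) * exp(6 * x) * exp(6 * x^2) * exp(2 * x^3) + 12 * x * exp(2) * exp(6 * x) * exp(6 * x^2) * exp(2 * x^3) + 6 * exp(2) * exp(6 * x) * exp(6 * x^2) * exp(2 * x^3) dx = exp(2*(x + 1)^3) + C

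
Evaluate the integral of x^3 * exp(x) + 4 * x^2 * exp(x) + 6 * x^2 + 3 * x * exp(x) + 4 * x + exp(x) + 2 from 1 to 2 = -3*E + 22 + 14*exp(2)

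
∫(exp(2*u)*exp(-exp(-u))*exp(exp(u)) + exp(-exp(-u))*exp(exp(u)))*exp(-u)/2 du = exp(2*sinh(u))/2 + C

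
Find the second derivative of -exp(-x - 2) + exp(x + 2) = (exp(2*x + 4) - 1)*exp(-x - 2)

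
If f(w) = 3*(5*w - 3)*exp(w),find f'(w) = 15*w*exp(w) + 6*exp(w)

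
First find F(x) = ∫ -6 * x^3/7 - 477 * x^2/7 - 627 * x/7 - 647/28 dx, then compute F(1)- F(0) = -2543/28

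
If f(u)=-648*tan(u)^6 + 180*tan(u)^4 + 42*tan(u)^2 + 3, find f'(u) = -3888*tan(u)^7 - 3168*tan(u)^5 + 804*tan(u)^3 + 84*tan(u)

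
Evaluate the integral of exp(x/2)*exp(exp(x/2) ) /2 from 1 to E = -exp(exp(1/2)) + exp(exp(E/2))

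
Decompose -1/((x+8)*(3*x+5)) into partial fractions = -3/(19*(3*x + 5)) + 1/(19*(x + 8))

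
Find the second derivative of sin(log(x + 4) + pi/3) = -sqrt(2)*cos(log(x + 4) + pi/12)/(x^2 + 8*x + 16)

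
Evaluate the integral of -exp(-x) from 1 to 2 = -exp(-1) + exp(-2)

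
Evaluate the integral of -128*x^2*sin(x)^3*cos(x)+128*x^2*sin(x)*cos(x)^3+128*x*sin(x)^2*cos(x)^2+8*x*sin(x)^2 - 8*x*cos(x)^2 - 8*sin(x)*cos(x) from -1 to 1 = 0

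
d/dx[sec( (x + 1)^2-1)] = 2*x*tan(x^2 + 2*x)*sec(x^2 + 2*x) + 2*tan(x^2 + 2*x)*sec(x^2 + 2*x)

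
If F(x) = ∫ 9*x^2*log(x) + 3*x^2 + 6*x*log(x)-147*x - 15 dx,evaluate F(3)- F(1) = -630 + 108*log(3)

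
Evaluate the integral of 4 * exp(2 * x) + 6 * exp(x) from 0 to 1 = -16 - 2*E + 2*(2 + E)^2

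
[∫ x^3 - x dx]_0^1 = -1/4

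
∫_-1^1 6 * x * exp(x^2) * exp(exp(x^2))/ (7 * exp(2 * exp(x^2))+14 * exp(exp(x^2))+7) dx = 0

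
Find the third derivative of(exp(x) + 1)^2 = 8*exp(2*x) + 2*exp(x)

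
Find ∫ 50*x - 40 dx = 25*x^2 - 40*x + C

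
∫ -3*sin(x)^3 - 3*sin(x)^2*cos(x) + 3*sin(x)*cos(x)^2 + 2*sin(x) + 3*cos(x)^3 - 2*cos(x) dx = -2*sqrt(2)*sin(x + pi/4)*cos(x + pi/4)^2 + C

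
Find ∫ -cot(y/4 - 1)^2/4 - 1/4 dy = cot(y/4 - 1) + C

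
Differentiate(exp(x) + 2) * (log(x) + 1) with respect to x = (x*exp(x)*log(x) + x*exp(x) + exp(x) + 2)/x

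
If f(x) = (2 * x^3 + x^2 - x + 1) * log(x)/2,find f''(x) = (12*x^3*log(x) + 10*x^3 + 2*x^2*log(x) + 3*x^2 - x - 1)/(2*x^2)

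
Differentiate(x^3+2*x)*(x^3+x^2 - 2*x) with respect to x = 6*x^5 + 5*x^4 + 6*x^2 - 8*x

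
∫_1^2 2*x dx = 3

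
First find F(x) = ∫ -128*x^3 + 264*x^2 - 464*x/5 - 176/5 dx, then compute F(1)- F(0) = -128/5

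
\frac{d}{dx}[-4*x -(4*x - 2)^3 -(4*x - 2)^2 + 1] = -192*x^2 + 160*x - 36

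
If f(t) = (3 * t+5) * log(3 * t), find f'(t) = (3*t*log(t) + 3*t + 3*t*log(3) + 5)/t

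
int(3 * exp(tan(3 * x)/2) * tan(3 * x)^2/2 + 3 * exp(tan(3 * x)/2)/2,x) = exp(tan(3*x)/2) + C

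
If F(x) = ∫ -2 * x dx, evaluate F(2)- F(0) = -4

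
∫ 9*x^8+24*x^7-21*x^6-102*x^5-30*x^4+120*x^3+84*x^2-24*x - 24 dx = x^9 + 3*x^8 - 3*x^7 - 17*x^6 - 6*x^5 + 30*x^4 + 28*x^3 - 12*x^2 - 24*x + C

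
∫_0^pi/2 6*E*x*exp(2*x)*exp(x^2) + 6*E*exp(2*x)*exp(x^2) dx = -3*E + 3*exp((1 + pi/2)^2)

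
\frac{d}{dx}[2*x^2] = 4*x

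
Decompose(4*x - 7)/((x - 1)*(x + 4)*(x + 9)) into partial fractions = -43/(50*(x + 9)) + 23/(25*(x + 4)) - 3/(50*(x - 1))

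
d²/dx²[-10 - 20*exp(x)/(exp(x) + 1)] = (20*exp(2*x) - 20*exp(x))/(exp(3*x) + 3*exp(2*x) + 3*exp(x) + 1)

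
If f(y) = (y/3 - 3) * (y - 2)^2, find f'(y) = y^2 - 26*y/3 + 40/3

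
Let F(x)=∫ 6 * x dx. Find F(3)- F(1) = 24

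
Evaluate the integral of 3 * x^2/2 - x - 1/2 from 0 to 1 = -1/2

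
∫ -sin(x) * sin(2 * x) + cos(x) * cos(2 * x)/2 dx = sin(x)*cos(2*x)/2 + C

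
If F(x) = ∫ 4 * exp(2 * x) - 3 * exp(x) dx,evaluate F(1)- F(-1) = -2*(-1 + exp(-1))^2 - exp(-1) + E + 2*(-1 + E)^2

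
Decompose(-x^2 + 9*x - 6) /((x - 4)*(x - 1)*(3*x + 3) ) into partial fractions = -8/(15*(x + 1)) - 1/(9*(x - 1)) + 14/(45*(x - 4))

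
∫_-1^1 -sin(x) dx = 0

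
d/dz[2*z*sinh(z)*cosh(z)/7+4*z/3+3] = 2*z*cosh(2*z)/7 + sinh(2*z)/7 + 4/3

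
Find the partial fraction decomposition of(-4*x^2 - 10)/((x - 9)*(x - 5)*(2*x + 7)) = -236/(425*(2*x + 7)) + 55/(34*(x - 5)) - 167/(50*(x - 9))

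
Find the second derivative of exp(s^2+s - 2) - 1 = 4*s^2*exp(s^2 + s - 2) + 4*s*exp(s^2 + s - 2) + 3*exp(s^2 + s - 2)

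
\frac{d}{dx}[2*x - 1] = 2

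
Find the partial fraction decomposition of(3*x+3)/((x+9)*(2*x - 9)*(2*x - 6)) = 11/(27*(2*x - 9)) - 1/(27*(x + 9)) - 1/(6*(x - 3))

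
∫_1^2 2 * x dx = 3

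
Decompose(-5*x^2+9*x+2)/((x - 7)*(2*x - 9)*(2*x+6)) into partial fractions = 47/(30*(2*x - 9)) - 7/(30*(x + 3)) - 9/(5*(x - 7))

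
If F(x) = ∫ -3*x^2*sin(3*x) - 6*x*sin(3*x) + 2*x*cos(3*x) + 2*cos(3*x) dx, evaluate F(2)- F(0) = 8*cos(6)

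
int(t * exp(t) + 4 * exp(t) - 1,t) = (t + 3)*(exp(t) - 1) + C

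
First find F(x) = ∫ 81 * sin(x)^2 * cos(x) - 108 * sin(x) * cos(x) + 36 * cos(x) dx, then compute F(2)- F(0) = (-2 + 3*sin(2))^3 + 8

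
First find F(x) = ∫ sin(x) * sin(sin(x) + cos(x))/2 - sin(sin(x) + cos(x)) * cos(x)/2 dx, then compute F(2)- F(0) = -cos(1)/2 + cos(cos(2) + sin(2))/2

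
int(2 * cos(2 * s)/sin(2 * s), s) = log(2*sin(2*s)) + C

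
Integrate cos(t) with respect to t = sin(t) + C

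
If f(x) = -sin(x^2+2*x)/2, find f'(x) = -(x + 1)*cos(x*(x + 2))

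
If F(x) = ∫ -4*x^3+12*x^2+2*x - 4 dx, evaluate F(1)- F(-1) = 0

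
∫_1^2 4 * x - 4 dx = 2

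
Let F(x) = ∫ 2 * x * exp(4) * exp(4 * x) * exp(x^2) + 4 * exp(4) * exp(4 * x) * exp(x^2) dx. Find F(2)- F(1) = -exp(9) + exp(16)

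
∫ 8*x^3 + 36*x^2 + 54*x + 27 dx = 2*x^4 + 12*x^3 + 27*x^2 + 27*x + C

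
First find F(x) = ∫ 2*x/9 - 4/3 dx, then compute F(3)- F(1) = -16/9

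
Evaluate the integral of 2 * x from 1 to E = -1 + exp(2)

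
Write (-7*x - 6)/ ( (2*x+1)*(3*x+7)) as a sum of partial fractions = -31/(11*(3*x + 7)) - 5/(11*(2*x + 1))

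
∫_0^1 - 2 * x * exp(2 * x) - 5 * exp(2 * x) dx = 2 - 3*exp(2)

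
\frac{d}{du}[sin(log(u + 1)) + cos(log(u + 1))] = sqrt(2)*cos(log(u + 1) + pi/4)/(u + 1)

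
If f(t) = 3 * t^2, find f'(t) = 6*t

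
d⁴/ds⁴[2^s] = 2^s*log(2)^4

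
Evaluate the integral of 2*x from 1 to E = -1 + exp(2)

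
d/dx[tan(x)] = cos(x)^(-2)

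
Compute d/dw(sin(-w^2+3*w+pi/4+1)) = (3 - 2*w)*sin(w^2 - 3*w - 1 + pi/4)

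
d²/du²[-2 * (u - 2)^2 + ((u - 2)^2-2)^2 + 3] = 12*u^2 - 48*u + 36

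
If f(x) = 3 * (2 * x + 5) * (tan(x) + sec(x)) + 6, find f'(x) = 6*x*sin(x)/cos(x)^2 + 6*x/cos(x)^2 + 15*sin(x)/cos(x)^2 + 6*tan(x) + 6/cos(x) + 15/cos(x)^2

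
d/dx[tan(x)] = cos(x)^(-2)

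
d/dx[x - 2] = 1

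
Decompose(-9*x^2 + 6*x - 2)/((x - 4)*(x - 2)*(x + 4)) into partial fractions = -85/(24*(x + 4)) + 13/(6*(x - 2)) - 61/(8*(x - 4))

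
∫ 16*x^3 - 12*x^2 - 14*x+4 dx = 4*x^4 - 4*x^3 - 7*x^2 + 4*x + C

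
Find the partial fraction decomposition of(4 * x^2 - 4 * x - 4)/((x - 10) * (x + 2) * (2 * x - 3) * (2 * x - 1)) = -2/(19*(2*x - 1)) + 2/(119*(2*x - 3)) - 1/(21*(x + 2)) + 89/(969*(x - 10))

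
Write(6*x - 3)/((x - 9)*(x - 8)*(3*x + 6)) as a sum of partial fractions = -1/(22*(x + 2)) - 3/(2*(x - 8)) + 17/(11*(x - 9))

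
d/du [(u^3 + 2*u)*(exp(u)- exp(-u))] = (u^3*exp(2*u) + u^3 + 3*u^2*exp(2*u) - 3*u^2 + 2*u*exp(2*u) + 2*u + 2*exp(2*u) - 2)*exp(-u)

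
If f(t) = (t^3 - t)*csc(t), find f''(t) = (-t^3 + 2*t^3/sin(t)^2 - 6*t^2*cos(t)/sin(t) + 7*t - 2*t/sin(t)^2 + 2*cos(t)/sin(t))/sin(t)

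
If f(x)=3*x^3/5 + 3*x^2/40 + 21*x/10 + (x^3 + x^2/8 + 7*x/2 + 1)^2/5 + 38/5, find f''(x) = 6*x^4 + x^3 + 1347*x^2/80 + 141*x/20 + 103/20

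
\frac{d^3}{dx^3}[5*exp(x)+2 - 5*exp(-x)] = (5*exp(2*x) + 5)*exp(-x)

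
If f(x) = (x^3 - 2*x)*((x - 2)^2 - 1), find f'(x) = 5*x^4 - 16*x^3 + 3*x^2 + 16*x - 6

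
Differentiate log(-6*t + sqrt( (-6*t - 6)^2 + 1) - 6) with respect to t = (36*t - 6*sqrt(36*t^2 + 72*t + 37) + 36)/(36*t^2 - 6*t*sqrt(36*t^2 + 72*t + 37) + 72*t - 6*sqrt(36*t^2 + 72*t + 37) + 37)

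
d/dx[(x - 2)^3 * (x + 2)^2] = 5*x^4 - 8*x^3 - 24*x^2 + 32*x + 16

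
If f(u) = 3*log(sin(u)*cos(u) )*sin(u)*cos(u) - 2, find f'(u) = 3*(log(sin(2*u)/2) + 1)*cos(2*u)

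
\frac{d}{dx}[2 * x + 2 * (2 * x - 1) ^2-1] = 16*x - 6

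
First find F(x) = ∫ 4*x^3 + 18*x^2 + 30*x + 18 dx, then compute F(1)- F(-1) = 48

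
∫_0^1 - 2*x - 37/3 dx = -40/3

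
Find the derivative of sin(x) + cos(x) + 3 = -sin(x) + cos(x)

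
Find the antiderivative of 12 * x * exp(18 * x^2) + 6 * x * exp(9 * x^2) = (exp(9*x^2) + 1)*exp(9*x^2)/3 + C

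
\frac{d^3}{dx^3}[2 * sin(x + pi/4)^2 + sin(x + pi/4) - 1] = -8*cos(2*x) - cos(x + pi/4)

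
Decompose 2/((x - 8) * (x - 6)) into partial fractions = -1/(x - 6) + 1/(x - 8)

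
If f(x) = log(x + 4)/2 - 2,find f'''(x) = 1/(x^3 + 12*x^2 + 48*x + 64)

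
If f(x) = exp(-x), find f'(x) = -exp(-x)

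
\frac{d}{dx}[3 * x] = 3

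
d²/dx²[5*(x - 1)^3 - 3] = 30*x - 30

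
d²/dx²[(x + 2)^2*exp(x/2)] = x^2*exp(x/2)/4 + 3*x*exp(x/2) + 7*exp(x/2)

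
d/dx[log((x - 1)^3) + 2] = 3/(x - 1)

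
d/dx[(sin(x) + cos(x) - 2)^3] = 3*sqrt(2)*(sqrt(2)*sin(x + pi/4) - 2)^2*cos(x + pi/4)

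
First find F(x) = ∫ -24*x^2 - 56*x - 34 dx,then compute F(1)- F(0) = -70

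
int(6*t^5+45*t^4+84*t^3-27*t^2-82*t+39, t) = t^6 + 9*t^5 + 21*t^4 - 9*t^3 - 41*t^2 + 39*t + C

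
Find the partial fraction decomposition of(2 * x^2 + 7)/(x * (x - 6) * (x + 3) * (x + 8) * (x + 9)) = 169/(810*(x + 9)) - 27/(112*(x + 8)) + 5/(162*(x + 3)) + 79/(11340*(x - 6)) - 7/(1296*x)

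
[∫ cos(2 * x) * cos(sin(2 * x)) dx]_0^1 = sin(sin(2))/2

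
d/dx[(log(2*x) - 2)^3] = (3*log(x)^2 - 12*log(x) + 6*log(2)*log(x) - 12*log(2) + 3*log(2)^2 + 12)/x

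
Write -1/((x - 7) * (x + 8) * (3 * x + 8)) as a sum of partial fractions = 9/(464*(3*x + 8)) - 1/(240*(x + 8)) - 1/(435*(x - 7))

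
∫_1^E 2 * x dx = -1 + exp(2)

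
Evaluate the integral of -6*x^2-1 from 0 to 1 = -3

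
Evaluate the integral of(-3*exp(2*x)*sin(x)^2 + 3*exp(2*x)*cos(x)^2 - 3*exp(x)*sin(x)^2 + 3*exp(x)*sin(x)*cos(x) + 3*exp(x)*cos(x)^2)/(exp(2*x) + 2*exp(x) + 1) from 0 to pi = 0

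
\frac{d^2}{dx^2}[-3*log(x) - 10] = 3/x^2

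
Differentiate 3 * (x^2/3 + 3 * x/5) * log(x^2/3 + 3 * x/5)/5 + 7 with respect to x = 2*x*log(5*x^2 + 9*x)/5 - 2*x*log(15)/5 + 2*x/5 + 9*log(5*x^2 + 9*x)/25 - 9*log(15)/25 + 9/25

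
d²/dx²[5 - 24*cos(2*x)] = 96*cos(2*x)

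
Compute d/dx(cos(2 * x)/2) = -sin(2*x)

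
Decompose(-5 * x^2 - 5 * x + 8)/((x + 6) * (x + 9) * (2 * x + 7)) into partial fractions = -13/(5*(2*x + 7)) - 32/(3*(x + 9)) + 142/(15*(x + 6))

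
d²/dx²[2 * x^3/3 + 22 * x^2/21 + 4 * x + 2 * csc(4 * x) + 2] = 4*x + 64*cot(4*x)^2*csc(4*x) + 32*csc(4*x) + 44/21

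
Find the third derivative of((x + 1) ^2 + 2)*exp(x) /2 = x^2*exp(x)/2 + 4*x*exp(x) + 15*exp(x)/2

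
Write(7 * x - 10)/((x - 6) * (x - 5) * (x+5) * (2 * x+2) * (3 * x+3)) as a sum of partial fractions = -3/(704*(x + 5)) + 503/(84672*(x + 1)) - 17/(1008*(x + 1)^2) - 5/(432*(x - 5)) + 16/(1617*(x - 6))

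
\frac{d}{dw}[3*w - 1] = 3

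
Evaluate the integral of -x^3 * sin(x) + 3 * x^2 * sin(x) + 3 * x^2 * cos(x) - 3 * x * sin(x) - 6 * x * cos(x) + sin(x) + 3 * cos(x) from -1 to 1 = 8*cos(1)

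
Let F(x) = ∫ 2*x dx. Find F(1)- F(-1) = 0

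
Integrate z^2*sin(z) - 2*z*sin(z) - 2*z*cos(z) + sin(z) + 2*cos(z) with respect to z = -(z - 1)^2*cos(z) + C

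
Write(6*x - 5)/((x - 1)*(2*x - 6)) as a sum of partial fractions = -1/(4*(x - 1)) + 13/(4*(x - 3))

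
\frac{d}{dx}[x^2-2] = 2*x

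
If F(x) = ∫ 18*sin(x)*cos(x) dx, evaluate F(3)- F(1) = -9*cos(6)/2 + 9*cos(2)/2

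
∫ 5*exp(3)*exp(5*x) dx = exp(5*x + 3) + C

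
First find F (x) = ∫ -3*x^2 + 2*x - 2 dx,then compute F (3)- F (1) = -22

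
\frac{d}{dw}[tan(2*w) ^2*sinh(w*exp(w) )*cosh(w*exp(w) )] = (w*exp(w)*tan(2*w)*cosh(2*w*exp(w)) + exp(w)*tan(2*w)*cosh(2*w*exp(w)) + 2*tan(2*w)^2*sinh(2*w*exp(w)) + 2*sinh(2*w*exp(w)))*tan(2*w)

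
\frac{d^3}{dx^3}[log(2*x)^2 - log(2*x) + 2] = (4*log(x) - 8 + 4*log(2))/x^3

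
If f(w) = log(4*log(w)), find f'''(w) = (2*log(w)^2 + 3*log(w) + 2)/(w^3*log(w)^3)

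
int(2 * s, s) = s^2 + C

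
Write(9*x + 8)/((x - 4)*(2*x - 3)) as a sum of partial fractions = -43/(5*(2*x - 3)) + 44/(5*(x - 4))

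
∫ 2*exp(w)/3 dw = 2*exp(w)/3 + C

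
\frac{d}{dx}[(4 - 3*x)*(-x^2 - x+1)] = 9*x^2 - 2*x - 7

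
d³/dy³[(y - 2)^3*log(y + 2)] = (6*y^3*log(y + 2) + 11*y^3 + 36*y^2*log(y + 2) + 42*y^2 + 72*y*log(y + 2) - 12*y + 48*log(y + 2) - 232)/(y^3 + 6*y^2 + 12*y + 8)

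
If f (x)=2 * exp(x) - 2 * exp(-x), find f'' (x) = (2*exp(2*x) - 2)*exp(-x)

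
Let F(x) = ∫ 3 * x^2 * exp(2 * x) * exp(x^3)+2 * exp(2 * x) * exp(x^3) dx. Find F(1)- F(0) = -1 + exp(3)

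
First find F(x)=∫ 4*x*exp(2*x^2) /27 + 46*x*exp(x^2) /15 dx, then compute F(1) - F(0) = -1832/135 + E/5 + (E/3 + 6)^2/3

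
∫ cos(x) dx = sin(x) + C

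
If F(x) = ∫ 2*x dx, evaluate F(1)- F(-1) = 0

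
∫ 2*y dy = y^2 + C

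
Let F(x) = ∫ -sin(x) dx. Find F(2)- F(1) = -cos(1) + cos(2)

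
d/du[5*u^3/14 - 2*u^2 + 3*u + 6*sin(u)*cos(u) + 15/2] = 15*u^2/14 - 4*u - 12*sin(u)^2 + 9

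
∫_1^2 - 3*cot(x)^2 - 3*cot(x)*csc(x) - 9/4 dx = -3*csc(1) - 3*cot(1) + 3*cot(2) + 3/4 + 3*csc(2)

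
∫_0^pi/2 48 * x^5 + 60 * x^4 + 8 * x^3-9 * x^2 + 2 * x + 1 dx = -(pi/2 + pi^2/2)^2 + pi/2 + pi^2/2 + (pi/2 + pi^2/2)^3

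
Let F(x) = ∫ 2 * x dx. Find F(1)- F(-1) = 0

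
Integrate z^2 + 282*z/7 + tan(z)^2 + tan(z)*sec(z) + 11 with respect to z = z^3/3 + 141*z^2/7 + 10*z + tan(z) + sec(z) + C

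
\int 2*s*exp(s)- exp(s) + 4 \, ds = (2*s - 3)*(exp(s) + 2) + C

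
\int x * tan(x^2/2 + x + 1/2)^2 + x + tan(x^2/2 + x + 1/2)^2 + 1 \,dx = tan((x + 1)^2/2) + C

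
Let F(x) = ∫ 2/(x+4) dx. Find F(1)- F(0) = -4*log(2) + 2*log(5)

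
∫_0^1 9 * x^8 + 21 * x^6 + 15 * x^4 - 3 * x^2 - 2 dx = 4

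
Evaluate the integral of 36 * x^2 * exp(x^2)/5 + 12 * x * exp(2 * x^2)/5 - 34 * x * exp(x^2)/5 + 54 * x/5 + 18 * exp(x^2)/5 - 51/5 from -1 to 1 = -3*(-6 + E)^2/5 + 6/5 + 3*exp(2)/5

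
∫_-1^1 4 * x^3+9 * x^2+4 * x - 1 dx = 4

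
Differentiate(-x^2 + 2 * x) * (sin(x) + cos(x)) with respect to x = x^2*sin(x) - x^2*cos(x) - 4*x*sin(x) + 2*sin(x) + 2*cos(x)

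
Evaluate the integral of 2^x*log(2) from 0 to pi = -1 + 2^pi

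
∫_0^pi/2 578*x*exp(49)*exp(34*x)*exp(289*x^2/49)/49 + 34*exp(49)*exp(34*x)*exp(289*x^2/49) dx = -exp(49) + exp((17*pi/14 + 7)^2)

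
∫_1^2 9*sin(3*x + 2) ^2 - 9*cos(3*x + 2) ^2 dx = 3*sin(10)/2 - 3*sin(16)/2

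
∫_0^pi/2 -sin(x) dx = -1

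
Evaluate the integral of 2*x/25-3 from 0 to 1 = -74/25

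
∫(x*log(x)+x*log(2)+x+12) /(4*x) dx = (x + 12)*log(2*x)/4 + C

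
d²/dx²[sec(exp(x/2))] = (exp(x/2)*sin(exp(x/2))/cos(exp(x/2)) - exp(x) + 2*exp(x)/cos(exp(x/2))^2)/(4*cos(exp(x/2)))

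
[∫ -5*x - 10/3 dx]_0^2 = -50/3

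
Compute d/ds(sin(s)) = cos(s)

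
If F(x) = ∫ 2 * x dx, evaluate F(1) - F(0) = 1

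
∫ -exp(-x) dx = exp(-x) + C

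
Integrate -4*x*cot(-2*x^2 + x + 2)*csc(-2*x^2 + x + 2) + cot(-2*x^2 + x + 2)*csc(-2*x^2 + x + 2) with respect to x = -csc(-2*x^2 + x + 2) + C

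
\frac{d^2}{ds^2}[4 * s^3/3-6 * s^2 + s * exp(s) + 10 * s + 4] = s*exp(s) + 8*s + 2*exp(s) - 12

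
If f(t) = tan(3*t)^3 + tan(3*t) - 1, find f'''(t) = 1620*tan(3*t)^6 + 3240*tan(3*t)^4 + 1836*tan(3*t)^2 + 216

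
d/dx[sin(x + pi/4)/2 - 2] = cos(x + pi/4)/2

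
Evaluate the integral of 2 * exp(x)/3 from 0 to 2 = -2/3 + 2*exp(2)/3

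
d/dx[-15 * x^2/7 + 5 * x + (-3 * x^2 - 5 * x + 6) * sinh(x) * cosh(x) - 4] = -3*x^2*cosh(2*x) - 3*x*sinh(2*x) - 5*x*cosh(2*x) - 30*x/7 - 5*sinh(2*x)/2 + 6*cosh(2*x) + 5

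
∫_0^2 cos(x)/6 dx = sin(2)/6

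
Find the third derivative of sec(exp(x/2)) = (-exp(3*x/2)*sin(exp(x/2))/cos(exp(x/2)) + 6*exp(3*x/2)*sin(exp(x/2))/cos(exp(x/2))^3 + exp(x/2)*sin(exp(x/2))/cos(exp(x/2)) - 3*exp(x) + 6*exp(x)/cos(exp(x/2))^2)/(8*cos(exp(x/2)))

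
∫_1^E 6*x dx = -3 + 3*exp(2)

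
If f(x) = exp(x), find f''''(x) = exp(x)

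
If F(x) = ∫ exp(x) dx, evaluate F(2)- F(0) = -1 + exp(2)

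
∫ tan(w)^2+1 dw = tan(w) + C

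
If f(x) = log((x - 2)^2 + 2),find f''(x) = (-2*x^2 + 8*x - 4)/(x^4 - 8*x^3 + 28*x^2 - 48*x + 36)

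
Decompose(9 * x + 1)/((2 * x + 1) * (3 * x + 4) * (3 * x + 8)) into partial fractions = -69/(52*(3*x + 8)) + 33/(20*(3*x + 4)) - 14/(65*(2*x + 1))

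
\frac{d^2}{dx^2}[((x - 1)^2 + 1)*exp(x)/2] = x^2*exp(x)/2 + x*exp(x)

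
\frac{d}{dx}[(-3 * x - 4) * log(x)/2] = (-3*x*log(x) - 3*x - 4)/(2*x)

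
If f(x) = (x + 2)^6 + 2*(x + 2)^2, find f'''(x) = 120*x^3 + 720*x^2 + 1440*x + 960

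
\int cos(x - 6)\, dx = sin(x - 6) + C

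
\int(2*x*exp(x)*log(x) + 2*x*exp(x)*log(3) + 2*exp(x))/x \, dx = 2*exp(x)*log(3*x) + C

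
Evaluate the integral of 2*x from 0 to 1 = 1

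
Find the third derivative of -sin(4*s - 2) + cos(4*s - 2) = 64*sin(4*s - 2) + 64*cos(4*s - 2)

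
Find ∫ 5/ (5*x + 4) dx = log(10*x + 8) + C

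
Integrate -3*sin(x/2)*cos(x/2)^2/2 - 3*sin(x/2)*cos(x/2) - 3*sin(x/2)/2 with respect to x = (cos(x/2) + 1)^3 + C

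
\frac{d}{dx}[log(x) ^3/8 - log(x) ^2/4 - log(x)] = (3*log(x)^2 - 4*log(x) - 8)/(8*x)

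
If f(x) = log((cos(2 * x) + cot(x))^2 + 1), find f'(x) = (16*sin(x)^3*cos(x) - 8*sin(x)*cos(x) - 8*cos(x)^2 + 4 - 2/sin(x)^2 - 2*cos(x)/sin(x)^3)/(cos(2*x)^2 + 2*cos(2*x)*cot(x) + cot(x)^2 + 1)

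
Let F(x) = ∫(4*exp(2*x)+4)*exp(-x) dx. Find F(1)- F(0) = -4*exp(-1) + 4*E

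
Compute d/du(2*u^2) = 4*u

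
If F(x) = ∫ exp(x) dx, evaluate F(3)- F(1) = -E + exp(3)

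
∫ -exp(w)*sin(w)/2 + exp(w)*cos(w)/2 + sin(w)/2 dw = (exp(w) - 1)*cos(w)/2 + C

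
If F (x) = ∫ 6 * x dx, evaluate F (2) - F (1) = 9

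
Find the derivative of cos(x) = -sin(x)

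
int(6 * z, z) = 3*z^2 + C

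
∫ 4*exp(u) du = 4*exp(u) + C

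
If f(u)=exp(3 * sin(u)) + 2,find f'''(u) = 3*(-9*sin(u) + 9*cos(u)^2 - 1)*exp(3*sin(u))*cos(u)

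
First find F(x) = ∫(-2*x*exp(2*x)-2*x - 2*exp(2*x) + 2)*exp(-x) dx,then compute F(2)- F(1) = -4*exp(2) - 2*exp(-1) + 4*exp(-2) + 2*E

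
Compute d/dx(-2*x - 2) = -2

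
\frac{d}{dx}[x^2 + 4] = 2*x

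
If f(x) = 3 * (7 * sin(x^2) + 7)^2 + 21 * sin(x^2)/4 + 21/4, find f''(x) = -1197*x^2*sin(x^2) + 1176*x^2*cos(2*x^2) + 294*sin(2*x^2) + 1197*cos(x^2)/2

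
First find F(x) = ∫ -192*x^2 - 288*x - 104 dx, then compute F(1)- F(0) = -312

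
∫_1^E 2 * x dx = -1 + exp(2)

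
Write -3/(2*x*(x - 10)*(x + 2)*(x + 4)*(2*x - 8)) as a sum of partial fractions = -3/(3584*(x + 4)) + 1/(384*(x + 2)) + 1/(1536*(x - 4)) - 1/(13440*(x - 10)) - 3/(1280*x)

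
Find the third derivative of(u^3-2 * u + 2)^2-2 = 120*u^3 - 96*u + 24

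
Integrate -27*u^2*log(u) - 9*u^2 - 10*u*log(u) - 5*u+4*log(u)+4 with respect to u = -u*(u + 1)*(9*u - 4)*log(u) + C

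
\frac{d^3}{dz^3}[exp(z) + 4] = exp(z)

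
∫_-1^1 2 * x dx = 0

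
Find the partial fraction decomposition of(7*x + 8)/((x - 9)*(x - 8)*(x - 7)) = 57/(2*(x - 7)) - 64/(x - 8) + 71/(2*(x - 9))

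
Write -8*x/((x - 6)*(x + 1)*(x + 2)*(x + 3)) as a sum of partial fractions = -4/(3*(x + 3)) + 2/(x + 2) - 4/(7*(x + 1)) - 2/(21*(x - 6))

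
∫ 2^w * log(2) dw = 2^w + C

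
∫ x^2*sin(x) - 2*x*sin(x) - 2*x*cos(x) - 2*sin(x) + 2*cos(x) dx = (-x^2 + 2*x + 2)*cos(x) + C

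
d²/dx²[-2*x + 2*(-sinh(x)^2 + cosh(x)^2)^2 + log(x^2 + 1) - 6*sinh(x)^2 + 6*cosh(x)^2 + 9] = (2 - 2*x^2)/(x^4 + 2*x^2 + 1)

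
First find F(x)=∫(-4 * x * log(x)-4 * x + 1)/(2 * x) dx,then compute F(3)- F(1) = -11*log(3)/2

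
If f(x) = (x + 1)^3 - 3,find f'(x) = 3*x^2 + 6*x + 3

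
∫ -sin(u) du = cos(u) + C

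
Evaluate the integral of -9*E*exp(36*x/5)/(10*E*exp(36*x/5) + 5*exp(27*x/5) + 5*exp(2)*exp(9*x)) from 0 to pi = -exp(-1)/(exp(-1) + 1) + exp(-9*pi/5 - 1)/(exp(-9*pi/5 - 1) + 1)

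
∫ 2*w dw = w^2 + C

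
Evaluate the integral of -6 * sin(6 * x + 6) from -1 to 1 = -1 + cos(12)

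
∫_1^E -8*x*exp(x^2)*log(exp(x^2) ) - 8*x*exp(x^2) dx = -4*exp(2 + exp(2)) + 4*E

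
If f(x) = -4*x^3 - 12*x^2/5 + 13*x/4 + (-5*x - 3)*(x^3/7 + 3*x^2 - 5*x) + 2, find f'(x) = -20*x^3/7 - 408*x^2/7 + 136*x/5 + 73/4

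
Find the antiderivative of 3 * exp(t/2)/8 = 3*exp(t/2)/4 + C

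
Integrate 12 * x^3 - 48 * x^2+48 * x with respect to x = 3*x^4 - 16*x^3 + 24*x^2 + C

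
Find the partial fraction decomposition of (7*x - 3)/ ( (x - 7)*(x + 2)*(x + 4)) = -31/(22*(x + 4)) + 17/(18*(x + 2)) + 46/(99*(x - 7))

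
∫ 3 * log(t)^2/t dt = log(t)^3 + C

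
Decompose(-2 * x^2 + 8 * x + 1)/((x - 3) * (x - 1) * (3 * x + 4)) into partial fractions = -17/(13*(3*x + 4)) - 1/(2*(x - 1)) + 7/(26*(x - 3))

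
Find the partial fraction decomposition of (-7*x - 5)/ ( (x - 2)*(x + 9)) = -58/(11*(x + 9)) - 19/(11*(x - 2))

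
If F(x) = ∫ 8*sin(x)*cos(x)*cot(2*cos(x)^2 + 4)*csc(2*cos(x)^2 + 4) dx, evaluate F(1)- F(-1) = 0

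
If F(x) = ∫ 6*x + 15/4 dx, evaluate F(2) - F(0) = 39/2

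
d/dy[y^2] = 2*y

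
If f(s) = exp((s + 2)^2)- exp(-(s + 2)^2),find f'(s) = (2*s*exp(2*s^2 + 8*s + 8) + 2*s + 4*exp(2*s^2 + 8*s + 8) + 4)*exp(-s^2 - 4*s - 4)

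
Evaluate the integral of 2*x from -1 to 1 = 0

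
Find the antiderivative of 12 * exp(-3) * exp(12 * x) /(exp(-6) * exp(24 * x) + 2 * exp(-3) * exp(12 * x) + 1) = exp(12*x)/(exp(12*x) + exp(3)) + C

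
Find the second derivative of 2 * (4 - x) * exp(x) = -2*x*exp(x) + 4*exp(x)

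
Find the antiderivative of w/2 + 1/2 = w^2/4 + w/2 + C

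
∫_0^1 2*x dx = 1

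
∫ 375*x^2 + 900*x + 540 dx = 125*x^3 + 450*x^2 + 540*x + C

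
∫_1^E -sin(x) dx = cos(E) - cos(1)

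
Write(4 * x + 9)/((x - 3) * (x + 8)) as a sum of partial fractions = 23/(11*(x + 8)) + 21/(11*(x - 3))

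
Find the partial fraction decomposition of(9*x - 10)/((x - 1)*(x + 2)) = 28/(3*(x + 2)) - 1/(3*(x - 1))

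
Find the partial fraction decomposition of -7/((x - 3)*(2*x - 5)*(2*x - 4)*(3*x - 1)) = 189/(1040*(3*x - 1)) + 28/(13*(2*x - 5)) - 7/(10*(x - 2)) - 7/(16*(x - 3))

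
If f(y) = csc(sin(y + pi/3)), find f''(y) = sin(y + pi/3)*cot(sin(y + pi/3))*csc(sin(y + pi/3)) + 2*cos(y + pi/3)^2*cot(sin(y + pi/3))^2*csc(sin(y + pi/3)) + cos(y + pi/3)^2*csc(sin(y + pi/3))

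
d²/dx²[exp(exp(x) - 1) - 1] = exp(x + exp(x) - 1) + exp(2*x + exp(x) - 1)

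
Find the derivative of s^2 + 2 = 2*s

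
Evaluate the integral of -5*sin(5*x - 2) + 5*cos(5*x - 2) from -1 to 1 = cos(3) - cos(7) + sin(3) + sin(7)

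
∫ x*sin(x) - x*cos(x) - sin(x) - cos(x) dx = -sqrt(2)*x*sin(x + pi/4) + C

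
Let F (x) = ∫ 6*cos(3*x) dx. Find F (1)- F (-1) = 4*sin(3)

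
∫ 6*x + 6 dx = 3*x^2 + 6*x + C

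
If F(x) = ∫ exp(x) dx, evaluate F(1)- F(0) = -1 + E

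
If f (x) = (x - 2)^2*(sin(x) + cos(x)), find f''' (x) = x^2*sin(x) - x^2*cos(x) - 10*x*sin(x) - 2*x*cos(x) + 10*sin(x) + 14*cos(x)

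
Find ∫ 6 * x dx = 3*x^2 + C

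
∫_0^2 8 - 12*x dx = -8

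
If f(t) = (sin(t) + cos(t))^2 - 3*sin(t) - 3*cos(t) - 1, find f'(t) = 2*cos(2*t) - 3*sqrt(2)*cos(t + pi/4)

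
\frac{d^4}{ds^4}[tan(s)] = 24*tan(s)^5 + 40*tan(s)^3 + 16*tan(s)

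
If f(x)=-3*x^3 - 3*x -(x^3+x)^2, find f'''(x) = -120*x^3 - 48*x - 18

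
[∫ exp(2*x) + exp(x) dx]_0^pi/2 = -3/2 + (2 + exp(pi/2))*exp(pi/2)/2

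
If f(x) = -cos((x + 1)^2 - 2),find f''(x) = 4*x^2*cos(x^2 + 2*x - 1) + 8*x*cos(x^2 + 2*x - 1) + 2*sin(x^2 + 2*x - 1) + 4*cos(x^2 + 2*x - 1)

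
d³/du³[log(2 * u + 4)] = 2/(u^3 + 6*u^2 + 12*u + 8)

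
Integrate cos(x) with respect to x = sin(x) + C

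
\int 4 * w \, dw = 2*w^2 + C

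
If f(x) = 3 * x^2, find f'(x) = 6*x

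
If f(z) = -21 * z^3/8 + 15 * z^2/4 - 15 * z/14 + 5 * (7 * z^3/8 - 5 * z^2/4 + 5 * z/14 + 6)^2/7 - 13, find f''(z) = 525*z^4/32 - 125*z^3/4 + 75*z^2/4 + 4983*z/196 - 4715/343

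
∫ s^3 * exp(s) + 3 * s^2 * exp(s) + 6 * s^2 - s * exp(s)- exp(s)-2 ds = s*(s^2 - 1)*(exp(s) + 2) + C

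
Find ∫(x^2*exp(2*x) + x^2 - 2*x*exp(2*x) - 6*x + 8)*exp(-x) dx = 2*(x - 2)^2*sinh(x) + C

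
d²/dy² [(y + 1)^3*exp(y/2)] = y^3*exp(y/2)/4 + 15*y^2*exp(y/2)/4 + 51*y*exp(y/2)/4 + 37*exp(y/2)/4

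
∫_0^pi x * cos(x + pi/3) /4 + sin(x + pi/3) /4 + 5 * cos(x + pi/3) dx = -sqrt(3)*(pi/4 + 5)/2 - 5*sqrt(3)/2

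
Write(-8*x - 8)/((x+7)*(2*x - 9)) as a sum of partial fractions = -88/(23*(2*x - 9)) - 48/(23*(x + 7))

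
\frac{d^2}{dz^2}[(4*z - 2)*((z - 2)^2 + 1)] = 24*z - 36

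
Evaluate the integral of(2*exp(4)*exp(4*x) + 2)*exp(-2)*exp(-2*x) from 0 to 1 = -exp(2) - exp(-4) + exp(-2) + exp(4)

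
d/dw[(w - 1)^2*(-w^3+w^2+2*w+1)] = -5*w^4 + 12*w^3 - 3*w^2 - 4*w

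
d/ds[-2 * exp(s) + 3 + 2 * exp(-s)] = (-2*exp(2*s) - 2)*exp(-s)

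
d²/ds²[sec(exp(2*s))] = 4*(-exp(2*s) + 2*exp(2*s)/cos(exp(2*s))^2 + sin(exp(2*s))/cos(exp(2*s)))*exp(2*s)/cos(exp(2*s))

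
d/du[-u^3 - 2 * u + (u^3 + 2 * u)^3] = 9*u^8 + 42*u^6 + 60*u^4 + 21*u^2 - 2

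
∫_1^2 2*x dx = 3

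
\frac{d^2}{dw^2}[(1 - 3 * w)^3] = 54 - 162*w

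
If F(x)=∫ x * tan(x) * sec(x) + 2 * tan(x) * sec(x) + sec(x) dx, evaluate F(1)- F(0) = -2 + 3*sec(1)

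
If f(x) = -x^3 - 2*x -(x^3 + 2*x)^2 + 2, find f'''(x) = -120*x^3 - 96*x - 6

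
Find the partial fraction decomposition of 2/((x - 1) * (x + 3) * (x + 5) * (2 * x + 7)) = 16/(27*(2*x + 7)) - 1/(18*(x + 5)) - 1/(4*(x + 3)) + 1/(108*(x - 1))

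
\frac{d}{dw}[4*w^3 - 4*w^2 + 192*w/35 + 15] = 12*w^2 - 8*w + 192/35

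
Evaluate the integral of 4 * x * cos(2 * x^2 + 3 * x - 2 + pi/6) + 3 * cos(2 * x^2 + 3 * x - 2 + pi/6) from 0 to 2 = sin(pi/6 + 12) - cos(pi/3 + 2)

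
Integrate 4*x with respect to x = 2*x^2 + C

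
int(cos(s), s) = sin(s) + C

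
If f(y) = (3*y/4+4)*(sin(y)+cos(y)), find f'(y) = 3*sqrt(2)*y*cos(y + pi/4)/4 - 13*sin(y)/4 + 19*cos(y)/4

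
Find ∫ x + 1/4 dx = x^2/2 + x/4 + C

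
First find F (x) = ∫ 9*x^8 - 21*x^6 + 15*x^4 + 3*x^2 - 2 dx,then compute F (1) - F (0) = 0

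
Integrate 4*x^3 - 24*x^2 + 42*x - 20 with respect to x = x^4 - 8*x^3 + 21*x^2 - 20*x + C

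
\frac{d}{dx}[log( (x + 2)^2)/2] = 1/(x + 2)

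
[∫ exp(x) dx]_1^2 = -E + exp(2)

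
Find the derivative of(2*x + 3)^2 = 8*x + 12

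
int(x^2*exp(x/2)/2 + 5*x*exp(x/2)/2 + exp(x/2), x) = x*(x + 1)*exp(x/2) + C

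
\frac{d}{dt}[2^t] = 2^t*log(2)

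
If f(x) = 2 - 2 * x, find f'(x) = -2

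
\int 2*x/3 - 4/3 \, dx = x^2/3 - 4*x/3 + C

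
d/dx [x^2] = 2*x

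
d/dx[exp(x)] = exp(x)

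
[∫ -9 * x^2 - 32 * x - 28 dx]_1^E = (2 + E)^2*(-3*E - 4) + 63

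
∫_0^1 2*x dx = 1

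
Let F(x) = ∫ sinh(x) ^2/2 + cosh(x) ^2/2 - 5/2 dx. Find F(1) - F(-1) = -5 + sinh(2)/2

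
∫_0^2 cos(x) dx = sin(2)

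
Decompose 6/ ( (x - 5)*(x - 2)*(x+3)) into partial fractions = 3/(20*(x + 3)) - 2/(5*(x - 2)) + 1/(4*(x - 5))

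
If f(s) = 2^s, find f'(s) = 2^s*log(2)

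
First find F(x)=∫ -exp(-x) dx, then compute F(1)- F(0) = -1 + exp(-1)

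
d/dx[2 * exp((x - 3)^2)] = 4*x*exp(x^2 - 6*x + 9) - 12*exp(x^2 - 6*x + 9)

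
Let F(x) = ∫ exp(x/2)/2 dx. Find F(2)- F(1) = E - exp(1/2)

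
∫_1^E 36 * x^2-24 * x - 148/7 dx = -12*exp(2) - 148*E/7 + 148/7 + 12*exp(3)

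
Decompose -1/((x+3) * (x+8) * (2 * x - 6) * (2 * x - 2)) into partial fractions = 1/(1980*(x + 8)) - 1/(480*(x + 3)) + 1/(288*(x - 1)) - 1/(528*(x - 3))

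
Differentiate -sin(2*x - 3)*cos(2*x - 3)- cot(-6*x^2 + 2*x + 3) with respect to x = -12*x*cot(-6*x^2 + 2*x + 3)^2 - 12*x + 2*sin(2*x - 3)^2 - 2*cos(2*x - 3)^2 + 2*cot(-6*x^2 + 2*x + 3)^2 + 2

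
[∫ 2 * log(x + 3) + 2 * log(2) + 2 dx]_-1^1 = 16*log(2)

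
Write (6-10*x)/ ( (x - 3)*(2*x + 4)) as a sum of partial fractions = -13/(5*(x + 2)) - 12/(5*(x - 3))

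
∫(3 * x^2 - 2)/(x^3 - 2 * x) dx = log(2*x^3 - 4*x) + C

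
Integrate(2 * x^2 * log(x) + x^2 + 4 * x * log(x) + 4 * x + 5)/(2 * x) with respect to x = ((x + 2)^2 + 1)*log(x)/2 + C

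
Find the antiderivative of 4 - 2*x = -x^2 + 4*x + C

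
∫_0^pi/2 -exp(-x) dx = -1 + exp(-pi/2)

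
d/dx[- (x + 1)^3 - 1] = -3*x^2 - 6*x - 3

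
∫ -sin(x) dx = cos(x) + C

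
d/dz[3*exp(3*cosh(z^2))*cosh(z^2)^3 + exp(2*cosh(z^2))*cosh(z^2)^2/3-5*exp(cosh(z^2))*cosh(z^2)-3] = 2*z*(9*exp(2*cosh(z^2))*cosh(z^2)^3 + 9*exp(2*cosh(z^2))*cosh(z^2)^2 + 2*exp(cosh(z^2))*cosh(z^2)^2/3 + 2*exp(cosh(z^2))*cosh(z^2)/3 - 5*cosh(z^2) - 5)*exp(cosh(z^2))*sinh(z^2)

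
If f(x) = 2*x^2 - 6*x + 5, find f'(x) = 4*x - 6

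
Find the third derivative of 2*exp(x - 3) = 2*exp(x - 3)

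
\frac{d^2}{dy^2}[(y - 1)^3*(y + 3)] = 12*y^2 - 12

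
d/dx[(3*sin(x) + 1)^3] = 9*(3*sin(x) + 1)^2*cos(x)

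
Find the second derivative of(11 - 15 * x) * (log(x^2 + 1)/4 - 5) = (-15*x^3 - 11*x^2 - 45*x + 11)/(2*x^4 + 4*x^2 + 2)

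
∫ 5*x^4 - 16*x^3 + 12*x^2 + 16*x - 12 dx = x^5 - 4*x^4 + 4*x^3 + 8*x^2 - 12*x + C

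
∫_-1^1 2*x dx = 0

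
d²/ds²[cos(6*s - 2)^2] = -72*cos(12*s - 4)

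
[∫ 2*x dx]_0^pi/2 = pi^2/4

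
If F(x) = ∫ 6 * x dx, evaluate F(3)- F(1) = 24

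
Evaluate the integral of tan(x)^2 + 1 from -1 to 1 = 2*tan(1)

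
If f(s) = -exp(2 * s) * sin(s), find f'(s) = -(2*sin(s) + cos(s))*exp(2*s)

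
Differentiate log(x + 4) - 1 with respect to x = 1/(x + 4)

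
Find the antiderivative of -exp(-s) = exp(-s) + C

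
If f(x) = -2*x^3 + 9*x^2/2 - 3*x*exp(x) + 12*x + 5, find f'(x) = -6*x^2 - 3*x*exp(x) + 9*x - 3*exp(x) + 12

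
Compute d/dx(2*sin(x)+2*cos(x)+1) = -2*sin(x) + 2*cos(x)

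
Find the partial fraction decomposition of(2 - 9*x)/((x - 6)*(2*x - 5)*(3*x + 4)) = 63/(253*(3*x + 4)) + 82/(161*(2*x - 5)) - 26/(77*(x - 6))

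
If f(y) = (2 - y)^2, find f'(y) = 2*y - 4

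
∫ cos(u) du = sin(u) + C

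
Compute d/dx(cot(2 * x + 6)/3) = -2/(3*sin(2*x + 6)^2)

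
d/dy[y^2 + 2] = 2*y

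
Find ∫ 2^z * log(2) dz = 2^z + C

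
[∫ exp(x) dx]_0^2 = -1 + exp(2)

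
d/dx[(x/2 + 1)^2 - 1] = x/2 + 1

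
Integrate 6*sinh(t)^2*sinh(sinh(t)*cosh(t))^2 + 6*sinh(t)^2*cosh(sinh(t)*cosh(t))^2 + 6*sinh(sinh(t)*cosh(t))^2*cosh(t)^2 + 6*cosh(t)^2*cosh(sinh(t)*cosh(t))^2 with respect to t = 3*sinh(sinh(2*t)) + C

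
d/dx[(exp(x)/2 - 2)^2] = exp(2*x)/2 - 2*exp(x)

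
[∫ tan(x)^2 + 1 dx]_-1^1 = 2*tan(1)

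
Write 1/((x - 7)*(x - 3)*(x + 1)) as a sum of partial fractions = 1/(32*(x + 1)) - 1/(16*(x - 3)) + 1/(32*(x - 7))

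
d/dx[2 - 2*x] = -2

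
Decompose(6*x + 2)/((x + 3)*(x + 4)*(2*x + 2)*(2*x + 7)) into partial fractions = -76/(5*(2*x + 7)) + 11/(3*(x + 4)) + 4/(x + 3) - 1/(15*(x + 1))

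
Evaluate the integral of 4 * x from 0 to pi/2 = pi^2/2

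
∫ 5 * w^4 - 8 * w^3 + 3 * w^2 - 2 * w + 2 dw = w^5 - 2*w^4 + w^3 - w^2 + 2*w + C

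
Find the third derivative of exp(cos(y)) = (cos(y) + 3)*exp(cos(y))*sin(y)*cos(y)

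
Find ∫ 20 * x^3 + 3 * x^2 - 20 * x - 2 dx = 5*x^4 + x^3 - 10*x^2 - 2*x + C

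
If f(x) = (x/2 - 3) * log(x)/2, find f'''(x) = (-x - 12)/(4*x^3)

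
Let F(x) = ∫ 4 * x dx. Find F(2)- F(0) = 8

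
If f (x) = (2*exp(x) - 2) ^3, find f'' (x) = 72*exp(3*x) - 96*exp(2*x) + 24*exp(x)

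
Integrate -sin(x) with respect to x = cos(x) + C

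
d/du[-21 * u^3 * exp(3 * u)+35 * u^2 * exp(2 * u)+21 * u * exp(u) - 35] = -63*u^3*exp(3*u) - 63*u^2*exp(3*u) + 70*u^2*exp(2*u) + 70*u*exp(2*u) + 21*u*exp(u) + 21*exp(u)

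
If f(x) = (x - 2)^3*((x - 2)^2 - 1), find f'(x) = 5*x^4 - 40*x^3 + 117*x^2 - 148*x + 68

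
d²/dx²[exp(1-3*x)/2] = 9*exp(1 - 3*x)/2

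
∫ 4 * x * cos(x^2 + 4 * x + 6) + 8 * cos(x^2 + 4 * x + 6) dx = 2*sin((x + 2)^2 + 2) + C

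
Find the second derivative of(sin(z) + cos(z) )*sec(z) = 2*sin(z)/cos(z)^3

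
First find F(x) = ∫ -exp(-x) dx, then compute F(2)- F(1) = -exp(-1) + exp(-2)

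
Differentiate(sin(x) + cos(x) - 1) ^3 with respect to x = 3*sqrt(2)*(sqrt(2)*sin(x + pi/4) - 1)^2*cos(x + pi/4)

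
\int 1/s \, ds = log(-6*s) + C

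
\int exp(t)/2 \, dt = exp(t)/2 + C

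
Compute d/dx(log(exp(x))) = 1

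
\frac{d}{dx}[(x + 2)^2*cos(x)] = -x^2*sin(x) - 4*x*sin(x) + 2*x*cos(x) - 4*sin(x) + 4*cos(x)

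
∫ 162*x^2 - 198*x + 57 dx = 54*x^3 - 99*x^2 + 57*x + C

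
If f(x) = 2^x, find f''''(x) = 2^x*log(2)^4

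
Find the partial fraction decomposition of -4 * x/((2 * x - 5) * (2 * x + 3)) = -3/(4*(2*x + 3)) - 5/(4*(2*x - 5))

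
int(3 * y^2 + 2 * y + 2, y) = y^3 + y^2 + 2*y + C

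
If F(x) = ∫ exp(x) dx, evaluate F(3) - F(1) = -E + exp(3)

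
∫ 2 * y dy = y^2 + C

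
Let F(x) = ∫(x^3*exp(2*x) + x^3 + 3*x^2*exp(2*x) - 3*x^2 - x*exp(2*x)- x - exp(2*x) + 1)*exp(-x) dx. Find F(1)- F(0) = 0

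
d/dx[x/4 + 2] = 1/4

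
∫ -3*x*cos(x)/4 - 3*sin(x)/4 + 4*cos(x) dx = (4 - 3*x/4)*sin(x) + C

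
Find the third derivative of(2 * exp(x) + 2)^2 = 32*exp(2*x) + 8*exp(x)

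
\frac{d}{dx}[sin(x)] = cos(x)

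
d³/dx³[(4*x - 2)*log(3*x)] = (-4*x - 4)/x^3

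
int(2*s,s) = s^2 + C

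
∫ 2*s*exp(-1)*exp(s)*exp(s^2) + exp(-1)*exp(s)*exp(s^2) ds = exp(s^2 + s - 1) + C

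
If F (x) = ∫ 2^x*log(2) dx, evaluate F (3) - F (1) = 6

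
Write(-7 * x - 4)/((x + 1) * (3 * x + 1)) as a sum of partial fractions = -5/(2*(3*x + 1)) - 3/(2*(x + 1))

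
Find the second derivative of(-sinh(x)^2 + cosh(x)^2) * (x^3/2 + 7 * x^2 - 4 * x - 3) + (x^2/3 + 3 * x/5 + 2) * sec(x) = 2*x^2*tan(x)^2*sec(x)/3 + x^2*sec(x)/3 + 6*x*tan(x)^2*sec(x)/5 + 4*x*tan(x)*sec(x)/3 + 3*x*sec(x)/5 + 3*x + 4*tan(x)^2*sec(x) + 6*tan(x)*sec(x)/5 + 8*sec(x)/3 + 14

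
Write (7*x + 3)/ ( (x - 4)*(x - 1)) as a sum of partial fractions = -10/(3*(x - 1)) + 31/(3*(x - 4))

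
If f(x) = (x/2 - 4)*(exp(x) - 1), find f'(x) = x*exp(x)/2 - 7*exp(x)/2 - 1/2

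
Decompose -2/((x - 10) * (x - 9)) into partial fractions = 2/(x - 9) - 2/(x - 10)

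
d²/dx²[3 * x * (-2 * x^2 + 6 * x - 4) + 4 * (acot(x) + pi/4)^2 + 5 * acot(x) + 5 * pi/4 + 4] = (-36*x^5 + 36*x^4 - 72*x^3 + 72*x^2 + 16*x*acot(x) - 26*x + 4*pi*x + 44)/(x^4 + 2*x^2 + 1)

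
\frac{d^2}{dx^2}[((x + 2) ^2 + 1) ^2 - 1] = 12*x^2 + 48*x + 52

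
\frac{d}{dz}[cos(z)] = -sin(z)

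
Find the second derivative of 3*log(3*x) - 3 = -3/x^2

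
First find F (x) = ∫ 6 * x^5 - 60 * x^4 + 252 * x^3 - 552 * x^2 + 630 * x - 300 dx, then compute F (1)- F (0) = -117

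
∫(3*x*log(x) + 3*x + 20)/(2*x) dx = (3*x + 20)*log(x)/2 + C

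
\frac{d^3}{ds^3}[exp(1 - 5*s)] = -125*exp(1 - 5*s)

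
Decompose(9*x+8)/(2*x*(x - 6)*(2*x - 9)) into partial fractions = -97/(27*(2*x - 9)) + 31/(18*(x - 6)) + 2/(27*x)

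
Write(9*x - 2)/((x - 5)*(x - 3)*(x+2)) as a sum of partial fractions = -4/(7*(x + 2)) - 5/(2*(x - 3)) + 43/(14*(x - 5))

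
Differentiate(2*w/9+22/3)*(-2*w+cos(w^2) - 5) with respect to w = -4*w^2*sin(w^2)/9 - 44*w*sin(w^2)/3 - 8*w/9 + 2*cos(w^2)/9 - 142/9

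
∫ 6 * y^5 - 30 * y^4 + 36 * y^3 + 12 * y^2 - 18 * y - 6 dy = y^6 - 6*y^5 + 9*y^4 + 4*y^3 - 9*y^2 - 6*y + C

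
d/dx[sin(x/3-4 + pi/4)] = cos(x/3 - 4 + pi/4)/3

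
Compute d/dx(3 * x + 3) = 3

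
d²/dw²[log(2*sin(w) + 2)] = -1/(sin(w) + 1)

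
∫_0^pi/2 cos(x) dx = 1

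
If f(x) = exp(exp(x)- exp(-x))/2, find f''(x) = (exp(exp(x) - exp(-x)) - exp(x + exp(x) - exp(-x)) + 2*exp(2*x + exp(x) - exp(-x)) + exp(3*x + exp(x) - exp(-x)) + exp(4*x + exp(x) - exp(-x)))*exp(-2*x)/2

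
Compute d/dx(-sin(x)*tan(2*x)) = -2*sin(x)/cos(2*x)^2 - cos(x)*tan(2*x)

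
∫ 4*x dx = 2*x^2 + C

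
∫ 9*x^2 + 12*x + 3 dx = 3*x^3 + 6*x^2 + 3*x + C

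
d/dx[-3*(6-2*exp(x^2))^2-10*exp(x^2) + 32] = -48*x*exp(2*x^2) + 124*x*exp(x^2)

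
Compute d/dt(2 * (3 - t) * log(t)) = (-2*t*log(t) - 2*t + 6)/t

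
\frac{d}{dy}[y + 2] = 1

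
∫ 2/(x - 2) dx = log(2*(x - 2)^2) + C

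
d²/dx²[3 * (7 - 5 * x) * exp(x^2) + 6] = -60*x^3*exp(x^2) + 84*x^2*exp(x^2) - 90*x*exp(x^2) + 42*exp(x^2)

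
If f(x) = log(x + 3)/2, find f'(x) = 1/(2*x + 6)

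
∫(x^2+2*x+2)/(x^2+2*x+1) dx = x*(x + 2)/(x + 1) + C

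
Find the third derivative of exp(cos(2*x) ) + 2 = 2*E*(sin(2*x) + 6*sin(4*x) + sin(6*x))*exp(cos(2*x) - 1)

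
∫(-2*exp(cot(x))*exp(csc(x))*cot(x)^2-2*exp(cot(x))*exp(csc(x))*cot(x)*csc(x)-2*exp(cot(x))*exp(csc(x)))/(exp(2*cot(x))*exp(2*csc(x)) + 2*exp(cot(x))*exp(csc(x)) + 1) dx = 2*(3*exp(cot(x) + csc(x)) + 2)/(exp(cot(x) + csc(x)) + 1) + C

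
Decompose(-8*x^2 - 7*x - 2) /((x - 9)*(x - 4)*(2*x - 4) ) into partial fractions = -12/(7*(x - 2)) + 79/(10*(x - 4)) - 713/(70*(x - 9))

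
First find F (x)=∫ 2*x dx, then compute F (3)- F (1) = 8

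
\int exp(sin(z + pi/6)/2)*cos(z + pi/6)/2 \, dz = exp(sin(z + pi/6)/2) + C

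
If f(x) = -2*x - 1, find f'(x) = -2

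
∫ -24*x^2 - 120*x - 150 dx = -8*x^3 - 60*x^2 - 150*x + C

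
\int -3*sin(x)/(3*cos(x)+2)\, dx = log(3*cos(x) + 2) + C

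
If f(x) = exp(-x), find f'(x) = -exp(-x)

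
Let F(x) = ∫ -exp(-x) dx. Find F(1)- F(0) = -1 + exp(-1)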